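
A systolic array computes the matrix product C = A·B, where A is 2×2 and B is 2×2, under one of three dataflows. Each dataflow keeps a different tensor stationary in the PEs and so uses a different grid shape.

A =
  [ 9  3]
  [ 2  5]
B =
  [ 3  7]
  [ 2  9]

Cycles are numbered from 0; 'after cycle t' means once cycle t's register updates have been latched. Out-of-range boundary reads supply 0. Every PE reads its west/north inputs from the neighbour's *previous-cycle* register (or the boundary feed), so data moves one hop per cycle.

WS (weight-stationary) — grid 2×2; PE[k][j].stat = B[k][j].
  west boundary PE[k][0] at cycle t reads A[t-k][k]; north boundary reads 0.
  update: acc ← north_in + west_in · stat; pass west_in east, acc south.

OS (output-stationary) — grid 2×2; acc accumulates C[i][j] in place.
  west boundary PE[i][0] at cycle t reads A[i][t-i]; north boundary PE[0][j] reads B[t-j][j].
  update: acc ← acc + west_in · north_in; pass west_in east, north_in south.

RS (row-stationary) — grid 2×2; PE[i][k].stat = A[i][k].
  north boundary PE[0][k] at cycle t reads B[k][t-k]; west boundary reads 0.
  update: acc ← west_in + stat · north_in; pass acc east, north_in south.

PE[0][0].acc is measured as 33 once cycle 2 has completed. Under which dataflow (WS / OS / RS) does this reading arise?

— WS: 2×2; PE[0][0] trace:
  step 0 · PE0,0: acc=27; fwd→9 fwd↓27
  step 1 · PE0,0: acc=6; fwd→2 fwd↓6
  step 2 · PE0,0: acc=0; fwd→0 fwd↓0
— OS: 2×2; PE[0][0] trace:
  step 0 · PE0,0: acc=27; fwd→9 fwd↓3
  step 1 · PE0,0: acc=33; fwd→3 fwd↓2
  step 2 · PE0,0: acc=33; fwd→0 fwd↓0
— RS: 2×2; PE[0][0] trace:
  step 0 · PE0,0: acc=27; fwd→27 fwd↓3
  step 1 · PE0,0: acc=63; fwd→63 fwd↓7
  step 2 · PE0,0: acc=0; fwd→0 fwd↓0

dataflow = OS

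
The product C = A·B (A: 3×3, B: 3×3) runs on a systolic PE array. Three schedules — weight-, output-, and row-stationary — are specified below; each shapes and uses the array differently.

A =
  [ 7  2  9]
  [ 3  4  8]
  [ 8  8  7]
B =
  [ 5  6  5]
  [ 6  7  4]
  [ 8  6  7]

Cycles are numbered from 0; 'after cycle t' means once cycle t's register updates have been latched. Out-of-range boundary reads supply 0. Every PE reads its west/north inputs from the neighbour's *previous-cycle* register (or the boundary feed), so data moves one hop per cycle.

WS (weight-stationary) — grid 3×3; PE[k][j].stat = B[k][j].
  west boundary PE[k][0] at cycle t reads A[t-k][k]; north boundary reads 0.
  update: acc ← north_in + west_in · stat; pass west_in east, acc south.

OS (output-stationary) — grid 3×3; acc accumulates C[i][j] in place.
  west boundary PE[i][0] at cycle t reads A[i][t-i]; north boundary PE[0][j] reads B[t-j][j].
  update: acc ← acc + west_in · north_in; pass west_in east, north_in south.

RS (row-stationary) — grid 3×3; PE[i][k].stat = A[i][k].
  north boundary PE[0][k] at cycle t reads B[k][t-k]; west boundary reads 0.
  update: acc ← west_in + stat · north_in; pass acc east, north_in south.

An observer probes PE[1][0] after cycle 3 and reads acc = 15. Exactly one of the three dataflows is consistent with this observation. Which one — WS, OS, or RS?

WS (3×3 grid), PE[1][0]:
  @0  [1,0]  acc 0  |  →0  ↓0
  @1  [1,0]  acc 47  |  →2  ↓47
  @2  [1,0]  acc 39  |  →4  ↓39
  @3  [1,0]  acc 88  |  →8  ↓88
OS (3×3 grid), PE[1][0]:
  @0  [1,0]  acc 0  |  →0  ↓0
  @1  [1,0]  acc 15  |  →3  ↓5
  @2  [1,0]  acc 39  |  →4  ↓6
  @3  [1,0]  acc 103  |  →8  ↓8
RS (3×3 grid), PE[1][0]:
  @0  [1,0]  acc 0  |  →0  ↓0
  @1  [1,0]  acc 15  |  →15  ↓5
  @2  [1,0]  acc 18  |  →18  ↓6
  @3  [1,0]  acc 15  |  →15  ↓5

dataflow = RS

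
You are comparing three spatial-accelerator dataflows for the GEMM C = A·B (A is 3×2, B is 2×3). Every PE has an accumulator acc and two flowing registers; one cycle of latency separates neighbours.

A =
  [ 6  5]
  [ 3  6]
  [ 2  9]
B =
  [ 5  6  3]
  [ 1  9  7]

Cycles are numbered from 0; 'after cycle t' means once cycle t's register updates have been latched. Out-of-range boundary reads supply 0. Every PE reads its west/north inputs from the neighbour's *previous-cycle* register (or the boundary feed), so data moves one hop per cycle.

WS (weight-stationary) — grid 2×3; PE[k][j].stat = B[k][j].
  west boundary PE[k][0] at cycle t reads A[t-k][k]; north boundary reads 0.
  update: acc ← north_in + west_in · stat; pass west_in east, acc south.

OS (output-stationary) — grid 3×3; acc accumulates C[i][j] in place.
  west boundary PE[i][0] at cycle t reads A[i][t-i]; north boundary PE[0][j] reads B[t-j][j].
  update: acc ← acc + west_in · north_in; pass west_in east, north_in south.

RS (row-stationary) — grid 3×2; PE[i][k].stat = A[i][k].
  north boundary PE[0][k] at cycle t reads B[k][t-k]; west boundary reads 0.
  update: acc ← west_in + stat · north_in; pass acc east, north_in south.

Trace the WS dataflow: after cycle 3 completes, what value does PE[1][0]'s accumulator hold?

PE[1][0].acc = 19

WS (2×3). Following PE[1][0] plus its west/north inputs:
  cycle 0: PE[0][0] → acc 30, east 6, south 30
  cycle 0: PE[1][0] → acc 0, east 0, south 0
  cycle 1: PE[0][0] → acc 15, east 3, south 15
  cycle 1: PE[1][0] → acc 35, east 5, south 35
  cycle 2: PE[0][0] → acc 10, east 2, south 10
  cycle 2: PE[1][0] → acc 21, east 6, south 21
  cycle 3: PE[0][0] → acc 0, east 0, south 0
  cycle 3: PE[1][0] → acc 19, east 9, south 19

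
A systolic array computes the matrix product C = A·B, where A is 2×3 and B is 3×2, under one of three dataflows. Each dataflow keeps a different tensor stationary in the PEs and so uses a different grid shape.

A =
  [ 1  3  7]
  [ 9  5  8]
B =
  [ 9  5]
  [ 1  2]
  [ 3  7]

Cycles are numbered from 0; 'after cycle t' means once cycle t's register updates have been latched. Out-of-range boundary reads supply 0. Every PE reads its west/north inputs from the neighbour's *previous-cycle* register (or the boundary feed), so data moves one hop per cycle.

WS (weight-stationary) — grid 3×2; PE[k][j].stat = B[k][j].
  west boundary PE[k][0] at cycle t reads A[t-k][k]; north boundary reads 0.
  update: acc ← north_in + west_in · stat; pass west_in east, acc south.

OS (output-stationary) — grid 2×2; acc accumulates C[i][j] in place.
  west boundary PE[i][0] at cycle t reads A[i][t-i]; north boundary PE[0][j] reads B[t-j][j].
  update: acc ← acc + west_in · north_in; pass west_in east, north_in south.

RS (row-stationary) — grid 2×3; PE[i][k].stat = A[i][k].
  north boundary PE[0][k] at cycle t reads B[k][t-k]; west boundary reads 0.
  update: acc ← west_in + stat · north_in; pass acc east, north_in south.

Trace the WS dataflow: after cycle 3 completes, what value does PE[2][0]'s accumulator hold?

WS 3×2: PE[2][0] cycle-by-cycle (with neighbour feeds):
  @0  [1,0]  acc 0  |  →0  ↓0
  @0  [2,0]  acc 0  |  →0  ↓0
  @1  [1,0]  acc 12  |  →3  ↓12
  @1  [2,0]  acc 0  |  →0  ↓0
  @2  [1,0]  acc 86  |  →5  ↓86
  @2  [2,0]  acc 33  |  →7  ↓33
  @3  [1,0]  acc 0  |  →0  ↓0
  @3  [2,0]  acc 110  |  →8  ↓110

PE[2][0].acc = 110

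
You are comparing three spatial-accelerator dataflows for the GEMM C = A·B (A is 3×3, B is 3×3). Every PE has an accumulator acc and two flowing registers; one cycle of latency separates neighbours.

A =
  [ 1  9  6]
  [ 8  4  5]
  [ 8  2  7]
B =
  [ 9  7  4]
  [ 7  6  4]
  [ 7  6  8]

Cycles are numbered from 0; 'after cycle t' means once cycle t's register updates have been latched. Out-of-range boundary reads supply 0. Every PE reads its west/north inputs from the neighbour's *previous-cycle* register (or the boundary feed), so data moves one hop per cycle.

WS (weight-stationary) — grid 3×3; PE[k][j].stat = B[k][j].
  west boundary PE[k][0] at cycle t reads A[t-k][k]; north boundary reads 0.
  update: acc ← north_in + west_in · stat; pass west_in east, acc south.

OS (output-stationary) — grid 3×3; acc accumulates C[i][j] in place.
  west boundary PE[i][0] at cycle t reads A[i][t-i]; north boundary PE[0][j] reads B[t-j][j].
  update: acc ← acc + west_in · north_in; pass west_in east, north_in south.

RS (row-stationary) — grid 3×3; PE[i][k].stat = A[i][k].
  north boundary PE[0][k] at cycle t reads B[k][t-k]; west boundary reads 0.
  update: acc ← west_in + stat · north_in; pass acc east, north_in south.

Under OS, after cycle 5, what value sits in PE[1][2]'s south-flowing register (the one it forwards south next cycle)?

register = 8

OS 3×3: PE[1][2] cycle-by-cycle (with neighbour feeds):
  after 0 — PE[0][2] acc=0, pass-E 0, pass-S 0
  after 0 — PE[1][1] acc=0, pass-E 0, pass-S 0
  after 0 — PE[1][2] acc=0, pass-E 0, pass-S 0
  after 1 — PE[0][2] acc=0, pass-E 0, pass-S 0
  after 1 — PE[1][1] acc=0, pass-E 0, pass-S 0
  after 1 — PE[1][2] acc=0, pass-E 0, pass-S 0
  after 2 — PE[0][2] acc=4, pass-E 1, pass-S 4
  after 2 — PE[1][1] acc=56, pass-E 8, pass-S 7
  after 2 — PE[1][2] acc=0, pass-E 0, pass-S 0
  after 3 — PE[0][2] acc=40, pass-E 9, pass-S 4
  after 3 — PE[1][1] acc=80, pass-E 4, pass-S 6
  after 3 — PE[1][2] acc=32, pass-E 8, pass-S 4
  after 4 — PE[0][2] acc=88, pass-E 6, pass-S 8
  after 4 — PE[1][1] acc=110, pass-E 5, pass-S 6
  after 4 — PE[1][2] acc=48, pass-E 4, pass-S 4
  after 5 — PE[0][2] acc=88, pass-E 0, pass-S 0
  after 5 — PE[1][1] acc=110, pass-E 0, pass-S 0
  after 5 — PE[1][2] acc=88, pass-E 5, pass-S 8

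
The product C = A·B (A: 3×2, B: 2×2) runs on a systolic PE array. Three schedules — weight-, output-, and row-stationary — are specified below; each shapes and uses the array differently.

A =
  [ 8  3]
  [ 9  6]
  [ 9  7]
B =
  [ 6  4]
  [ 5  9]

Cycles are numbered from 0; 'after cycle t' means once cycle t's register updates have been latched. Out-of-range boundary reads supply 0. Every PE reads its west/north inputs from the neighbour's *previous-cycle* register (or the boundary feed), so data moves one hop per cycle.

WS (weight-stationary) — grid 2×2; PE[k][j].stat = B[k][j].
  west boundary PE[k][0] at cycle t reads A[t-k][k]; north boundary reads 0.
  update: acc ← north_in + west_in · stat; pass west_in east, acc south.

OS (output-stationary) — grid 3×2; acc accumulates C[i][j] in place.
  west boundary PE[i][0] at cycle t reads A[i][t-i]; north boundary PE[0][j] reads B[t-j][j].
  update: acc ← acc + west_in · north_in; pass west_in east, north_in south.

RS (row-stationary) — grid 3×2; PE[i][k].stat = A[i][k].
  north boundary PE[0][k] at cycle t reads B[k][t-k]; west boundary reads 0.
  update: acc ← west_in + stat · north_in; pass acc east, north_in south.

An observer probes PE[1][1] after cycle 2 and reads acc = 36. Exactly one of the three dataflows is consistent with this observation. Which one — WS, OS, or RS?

Under WS (2×2), PE[1][1]:
  @0  [1,1]  acc 0  |  →0  ↓0
  @1  [1,1]  acc 0  |  →0  ↓0
  @2  [1,1]  acc 59  |  →3  ↓59
Under OS (3×2), PE[1][1]:
  @0  [1,1]  acc 0  |  →0  ↓0
  @1  [1,1]  acc 0  |  →0  ↓0
  @2  [1,1]  acc 36  |  →9  ↓4
Under RS (3×2), PE[1][1]:
  @0  [1,1]  acc 0  |  →0  ↓0
  @1  [1,1]  acc 0  |  →0  ↓0
  @2  [1,1]  acc 84  |  →84  ↓5

dataflow = OS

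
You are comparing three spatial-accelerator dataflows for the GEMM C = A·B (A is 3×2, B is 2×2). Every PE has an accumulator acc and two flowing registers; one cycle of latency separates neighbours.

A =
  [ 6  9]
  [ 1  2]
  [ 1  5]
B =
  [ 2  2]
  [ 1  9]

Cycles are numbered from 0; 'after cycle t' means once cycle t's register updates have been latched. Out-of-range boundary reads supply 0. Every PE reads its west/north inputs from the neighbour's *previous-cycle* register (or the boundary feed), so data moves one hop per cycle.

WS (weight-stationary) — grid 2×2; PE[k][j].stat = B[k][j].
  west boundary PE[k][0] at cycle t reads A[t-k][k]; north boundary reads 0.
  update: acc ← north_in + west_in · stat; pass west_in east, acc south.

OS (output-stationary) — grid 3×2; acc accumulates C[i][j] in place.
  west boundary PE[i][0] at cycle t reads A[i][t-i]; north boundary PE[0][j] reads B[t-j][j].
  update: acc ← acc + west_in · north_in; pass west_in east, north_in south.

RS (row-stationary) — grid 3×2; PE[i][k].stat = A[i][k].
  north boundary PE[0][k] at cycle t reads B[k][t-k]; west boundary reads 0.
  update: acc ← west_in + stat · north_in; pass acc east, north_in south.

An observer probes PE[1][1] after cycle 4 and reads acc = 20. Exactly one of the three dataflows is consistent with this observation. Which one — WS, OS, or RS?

dataflow = OS

Under WS (2×2), PE[1][1]:
  @0  [1,1]  acc 0  |  →0  ↓0
  @1  [1,1]  acc 0  |  →0  ↓0
  @2  [1,1]  acc 93  |  →9  ↓93
  @3  [1,1]  acc 20  |  →2  ↓20
  @4  [1,1]  acc 47  |  →5  ↓47
Under OS (3×2), PE[1][1]:
  @0  [1,1]  acc 0  |  →0  ↓0
  @1  [1,1]  acc 0  |  →0  ↓0
  @2  [1,1]  acc 2  |  →1  ↓2
  @3  [1,1]  acc 20  |  →2  ↓9
  @4  [1,1]  acc 20  |  →0  ↓0
Under RS (3×2), PE[1][1]:
  @0  [1,1]  acc 0  |  →0  ↓0
  @1  [1,1]  acc 0  |  →0  ↓0
  @2  [1,1]  acc 4  |  →4  ↓1
  @3  [1,1]  acc 20  |  →20  ↓9
  @4  [1,1]  acc 0  |  →0  ↓0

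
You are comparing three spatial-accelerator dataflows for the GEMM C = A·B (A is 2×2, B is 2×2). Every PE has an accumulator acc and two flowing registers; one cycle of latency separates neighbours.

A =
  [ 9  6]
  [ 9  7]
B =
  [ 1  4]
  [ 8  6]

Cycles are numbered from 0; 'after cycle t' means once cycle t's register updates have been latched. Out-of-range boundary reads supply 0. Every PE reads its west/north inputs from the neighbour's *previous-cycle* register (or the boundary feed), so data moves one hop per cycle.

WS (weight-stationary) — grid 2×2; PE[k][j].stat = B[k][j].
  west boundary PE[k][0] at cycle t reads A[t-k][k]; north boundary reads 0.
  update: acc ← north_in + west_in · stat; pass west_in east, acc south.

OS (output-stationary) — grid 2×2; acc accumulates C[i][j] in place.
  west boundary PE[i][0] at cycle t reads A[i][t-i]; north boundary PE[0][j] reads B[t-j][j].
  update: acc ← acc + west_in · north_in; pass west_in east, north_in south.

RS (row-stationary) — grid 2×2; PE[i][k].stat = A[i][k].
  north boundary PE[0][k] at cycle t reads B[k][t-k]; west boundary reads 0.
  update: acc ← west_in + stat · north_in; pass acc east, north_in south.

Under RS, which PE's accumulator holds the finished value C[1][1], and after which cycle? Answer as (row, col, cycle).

(row, col, cycle) = (1, 1, 3)

RS — PE[1][1] is where C[1][1] collects:
  step 0 · PE1,1: acc=0; fwd→0 fwd↓0
  step 1 · PE1,1: acc=0; fwd→0 fwd↓0
  step 2 · PE1,1: acc=65; fwd→65 fwd↓8
  step 3 · PE1,1: acc=78; fwd→78 fwd↓6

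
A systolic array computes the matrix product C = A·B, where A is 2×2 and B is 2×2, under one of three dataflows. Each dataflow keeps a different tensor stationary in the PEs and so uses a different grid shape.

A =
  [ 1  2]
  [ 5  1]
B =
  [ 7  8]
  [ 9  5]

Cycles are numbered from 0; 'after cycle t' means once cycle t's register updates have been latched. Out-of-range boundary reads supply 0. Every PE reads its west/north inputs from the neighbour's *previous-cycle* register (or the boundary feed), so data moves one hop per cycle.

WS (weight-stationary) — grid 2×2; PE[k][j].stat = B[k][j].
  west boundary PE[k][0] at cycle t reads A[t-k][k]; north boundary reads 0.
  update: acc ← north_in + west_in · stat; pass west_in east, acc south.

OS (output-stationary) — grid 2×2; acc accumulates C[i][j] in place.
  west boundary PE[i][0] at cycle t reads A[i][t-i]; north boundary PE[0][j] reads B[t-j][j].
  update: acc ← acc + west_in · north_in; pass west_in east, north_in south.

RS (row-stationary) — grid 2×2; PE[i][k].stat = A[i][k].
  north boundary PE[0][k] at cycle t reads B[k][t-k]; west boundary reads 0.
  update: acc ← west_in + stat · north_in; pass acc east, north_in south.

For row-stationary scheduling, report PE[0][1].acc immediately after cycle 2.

RS 2×2: PE[0][1] cycle-by-cycle (with neighbour feeds):
  cycle 0: PE[0][0] → acc 7, east 7, south 7
  cycle 0: PE[0][1] → acc 0, east 0, south 0
  cycle 1: PE[0][0] → acc 8, east 8, south 8
  cycle 1: PE[0][1] → acc 25, east 25, south 9
  cycle 2: PE[0][0] → acc 0, east 0, south 0
  cycle 2: PE[0][1] → acc 18, east 18, south 5

PE[0][1].acc = 18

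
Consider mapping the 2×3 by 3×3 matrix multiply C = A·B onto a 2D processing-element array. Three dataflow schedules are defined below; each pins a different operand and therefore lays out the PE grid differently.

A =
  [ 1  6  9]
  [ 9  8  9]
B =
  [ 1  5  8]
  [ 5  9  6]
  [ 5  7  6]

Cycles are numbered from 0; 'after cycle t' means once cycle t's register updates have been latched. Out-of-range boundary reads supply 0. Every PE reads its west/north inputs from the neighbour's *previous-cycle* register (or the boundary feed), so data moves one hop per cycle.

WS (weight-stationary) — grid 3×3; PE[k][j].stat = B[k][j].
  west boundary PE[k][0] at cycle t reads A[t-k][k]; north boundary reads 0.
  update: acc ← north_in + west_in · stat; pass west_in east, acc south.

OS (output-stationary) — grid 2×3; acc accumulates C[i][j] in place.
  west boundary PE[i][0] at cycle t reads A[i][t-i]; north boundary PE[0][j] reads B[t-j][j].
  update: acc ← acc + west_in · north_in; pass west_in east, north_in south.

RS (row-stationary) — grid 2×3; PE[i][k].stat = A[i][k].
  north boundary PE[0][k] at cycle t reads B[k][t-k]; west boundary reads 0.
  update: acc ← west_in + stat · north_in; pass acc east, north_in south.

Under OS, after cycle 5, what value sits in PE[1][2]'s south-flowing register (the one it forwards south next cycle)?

register = 6

OS (2×3). Following PE[1][2] plus its west/north inputs:
  t=0 PE[0][2]: acc=0 h=0 v=0
  t=0 PE[1][1]: acc=0 h=0 v=0
  t=0 PE[1][2]: acc=0 h=0 v=0
  t=1 PE[0][2]: acc=0 h=0 v=0
  t=1 PE[1][1]: acc=0 h=0 v=0
  t=1 PE[1][2]: acc=0 h=0 v=0
  t=2 PE[0][2]: acc=8 h=1 v=8
  t=2 PE[1][1]: acc=45 h=9 v=5
  t=2 PE[1][2]: acc=0 h=0 v=0
  t=3 PE[0][2]: acc=44 h=6 v=6
  t=3 PE[1][1]: acc=117 h=8 v=9
  t=3 PE[1][2]: acc=72 h=9 v=8
  t=4 PE[0][2]: acc=98 h=9 v=6
  t=4 PE[1][1]: acc=180 h=9 v=7
  t=4 PE[1][2]: acc=120 h=8 v=6
  t=5 PE[0][2]: acc=98 h=0 v=0
  t=5 PE[1][1]: acc=180 h=0 v=0
  t=5 PE[1][2]: acc=174 h=9 v=6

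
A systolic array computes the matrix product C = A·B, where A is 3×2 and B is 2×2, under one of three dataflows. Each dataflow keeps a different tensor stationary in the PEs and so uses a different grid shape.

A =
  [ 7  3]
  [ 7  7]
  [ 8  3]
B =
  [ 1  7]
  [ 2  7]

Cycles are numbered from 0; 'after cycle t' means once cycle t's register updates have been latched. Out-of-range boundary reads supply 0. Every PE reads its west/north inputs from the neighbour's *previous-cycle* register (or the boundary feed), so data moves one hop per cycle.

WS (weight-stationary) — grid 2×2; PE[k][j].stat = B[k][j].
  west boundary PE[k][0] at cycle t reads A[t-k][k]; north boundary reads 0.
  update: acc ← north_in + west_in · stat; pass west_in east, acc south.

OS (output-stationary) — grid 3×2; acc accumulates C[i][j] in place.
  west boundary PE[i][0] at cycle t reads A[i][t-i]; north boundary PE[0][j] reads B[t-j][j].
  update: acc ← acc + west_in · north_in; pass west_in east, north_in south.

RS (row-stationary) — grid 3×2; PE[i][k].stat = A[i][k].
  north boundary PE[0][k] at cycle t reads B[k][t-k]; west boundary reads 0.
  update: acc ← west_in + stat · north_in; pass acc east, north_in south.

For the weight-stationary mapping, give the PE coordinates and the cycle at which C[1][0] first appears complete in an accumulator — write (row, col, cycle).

WS: C[1][0] accumulates in PE[1][0]:
  0: (1,0).acc=0  regs=<0,0>
  1: (1,0).acc=13  regs=<3,13>
  2: (1,0).acc=21  regs=<7,21>

(row, col, cycle) = (1, 0, 2)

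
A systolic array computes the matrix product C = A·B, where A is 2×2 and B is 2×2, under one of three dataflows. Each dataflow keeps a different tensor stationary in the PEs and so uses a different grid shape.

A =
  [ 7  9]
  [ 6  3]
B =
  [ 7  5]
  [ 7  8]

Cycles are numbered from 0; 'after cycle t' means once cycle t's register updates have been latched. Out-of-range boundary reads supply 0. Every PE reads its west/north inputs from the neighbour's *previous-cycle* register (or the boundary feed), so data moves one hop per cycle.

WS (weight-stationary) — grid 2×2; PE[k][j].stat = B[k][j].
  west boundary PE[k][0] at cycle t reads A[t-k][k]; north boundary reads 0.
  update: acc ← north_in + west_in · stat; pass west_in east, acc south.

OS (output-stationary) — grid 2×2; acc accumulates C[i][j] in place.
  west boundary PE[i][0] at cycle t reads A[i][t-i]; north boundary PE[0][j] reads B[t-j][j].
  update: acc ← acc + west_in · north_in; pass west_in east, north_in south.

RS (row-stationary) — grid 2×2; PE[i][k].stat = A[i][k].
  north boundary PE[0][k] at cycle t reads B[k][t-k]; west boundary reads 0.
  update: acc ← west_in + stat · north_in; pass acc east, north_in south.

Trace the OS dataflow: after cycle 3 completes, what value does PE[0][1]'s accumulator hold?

Tracing OS — 2×2 array, target PE[0][1]:
  [0] (0,0) acc=49 (h:7 v:7)
  [0] (0,1) acc=0 (h:0 v:0)
  [1] (0,0) acc=112 (h:9 v:7)
  [1] (0,1) acc=35 (h:7 v:5)
  [2] (0,0) acc=112 (h:0 v:0)
  [2] (0,1) acc=107 (h:9 v:8)
  [3] (0,0) acc=112 (h:0 v:0)
  [3] (0,1) acc=107 (h:0 v:0)

PE[0][1].acc = 107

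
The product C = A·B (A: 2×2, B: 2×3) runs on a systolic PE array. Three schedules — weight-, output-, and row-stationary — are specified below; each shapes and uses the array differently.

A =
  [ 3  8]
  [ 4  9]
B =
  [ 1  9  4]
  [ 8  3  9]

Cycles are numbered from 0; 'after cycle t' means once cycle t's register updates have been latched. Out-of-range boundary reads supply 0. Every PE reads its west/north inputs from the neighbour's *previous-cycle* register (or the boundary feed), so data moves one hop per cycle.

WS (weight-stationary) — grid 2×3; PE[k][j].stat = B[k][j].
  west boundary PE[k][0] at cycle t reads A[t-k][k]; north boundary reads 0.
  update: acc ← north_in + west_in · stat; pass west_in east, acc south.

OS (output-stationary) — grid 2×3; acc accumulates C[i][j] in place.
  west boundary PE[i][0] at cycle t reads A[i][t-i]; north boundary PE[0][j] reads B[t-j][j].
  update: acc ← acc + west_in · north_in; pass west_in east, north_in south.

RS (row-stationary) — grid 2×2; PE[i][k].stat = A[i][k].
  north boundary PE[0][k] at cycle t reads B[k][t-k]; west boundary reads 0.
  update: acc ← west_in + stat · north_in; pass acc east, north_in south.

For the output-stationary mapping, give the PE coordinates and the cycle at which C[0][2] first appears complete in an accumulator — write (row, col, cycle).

OS — PE[0][2] is where C[0][2] collects:
  step 0 · PE0,2: acc=0; fwd→0 fwd↓0
  step 1 · PE0,2: acc=0; fwd→0 fwd↓0
  step 2 · PE0,2: acc=12; fwd→3 fwd↓4
  step 3 · PE0,2: acc=84; fwd→8 fwd↓9

(row, col, cycle) = (0, 2, 3)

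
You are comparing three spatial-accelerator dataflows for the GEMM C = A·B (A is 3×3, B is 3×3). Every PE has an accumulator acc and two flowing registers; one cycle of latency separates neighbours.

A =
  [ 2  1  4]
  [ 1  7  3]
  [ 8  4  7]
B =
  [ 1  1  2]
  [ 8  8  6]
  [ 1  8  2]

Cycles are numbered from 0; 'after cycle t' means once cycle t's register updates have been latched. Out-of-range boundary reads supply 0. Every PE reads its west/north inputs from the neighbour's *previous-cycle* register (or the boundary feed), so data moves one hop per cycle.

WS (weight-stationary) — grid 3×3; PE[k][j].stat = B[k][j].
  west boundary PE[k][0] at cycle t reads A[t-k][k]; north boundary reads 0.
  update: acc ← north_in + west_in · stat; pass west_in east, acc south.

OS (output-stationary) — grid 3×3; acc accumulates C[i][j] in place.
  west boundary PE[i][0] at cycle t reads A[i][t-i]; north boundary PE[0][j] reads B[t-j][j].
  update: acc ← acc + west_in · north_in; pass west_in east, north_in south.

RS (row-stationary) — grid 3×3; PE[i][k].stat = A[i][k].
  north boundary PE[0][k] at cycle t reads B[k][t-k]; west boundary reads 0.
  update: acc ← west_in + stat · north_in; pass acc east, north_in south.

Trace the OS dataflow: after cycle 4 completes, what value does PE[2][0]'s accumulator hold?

PE[2][0].acc = 47

OS on a 3×3 grid — tracing PE[2][0] and its feeders:
  @0  [1,0]  acc 0  |  →0  ↓0
  @0  [2,0]  acc 0  |  →0  ↓0
  @1  [1,0]  acc 1  |  →1  ↓1
  @1  [2,0]  acc 0  |  →0  ↓0
  @2  [1,0]  acc 57  |  →7  ↓8
  @2  [2,0]  acc 8  |  →8  ↓1
  @3  [1,0]  acc 60  |  →3  ↓1
  @3  [2,0]  acc 40  |  →4  ↓8
  @4  [1,0]  acc 60  |  →0  ↓0
  @4  [2,0]  acc 47  |  →7  ↓1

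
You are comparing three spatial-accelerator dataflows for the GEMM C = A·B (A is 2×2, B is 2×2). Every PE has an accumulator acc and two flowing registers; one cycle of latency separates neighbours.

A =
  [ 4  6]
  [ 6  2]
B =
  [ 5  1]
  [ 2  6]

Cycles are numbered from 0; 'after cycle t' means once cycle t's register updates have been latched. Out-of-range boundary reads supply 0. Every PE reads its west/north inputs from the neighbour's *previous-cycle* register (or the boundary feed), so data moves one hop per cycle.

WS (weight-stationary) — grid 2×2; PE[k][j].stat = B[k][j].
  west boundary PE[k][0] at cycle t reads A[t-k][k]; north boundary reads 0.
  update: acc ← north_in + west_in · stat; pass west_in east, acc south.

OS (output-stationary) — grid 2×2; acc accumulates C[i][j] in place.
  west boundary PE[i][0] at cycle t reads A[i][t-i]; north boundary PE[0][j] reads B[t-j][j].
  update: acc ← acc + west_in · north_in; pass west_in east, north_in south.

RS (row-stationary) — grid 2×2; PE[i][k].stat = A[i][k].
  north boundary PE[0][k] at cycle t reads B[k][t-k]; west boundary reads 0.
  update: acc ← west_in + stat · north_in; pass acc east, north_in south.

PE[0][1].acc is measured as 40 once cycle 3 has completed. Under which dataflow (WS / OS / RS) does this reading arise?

dataflow = OS

Under WS (2×2), PE[0][1]:
  @0  [0,1]  acc 0  |  →0  ↓0
  @1  [0,1]  acc 4  |  →4  ↓4
  @2  [0,1]  acc 6  |  →6  ↓6
  @3  [0,1]  acc 0  |  →0  ↓0
Under OS (2×2), PE[0][1]:
  @0  [0,1]  acc 0  |  →0  ↓0
  @1  [0,1]  acc 4  |  →4  ↓1
  @2  [0,1]  acc 40  |  →6  ↓6
  @3  [0,1]  acc 40  |  →0  ↓0
Under RS (2×2), PE[0][1]:
  @0  [0,1]  acc 0  |  →0  ↓0
  @1  [0,1]  acc 32  |  →32  ↓2
  @2  [0,1]  acc 40  |  →40  ↓6
  @3  [0,1]  acc 0  |  →0  ↓0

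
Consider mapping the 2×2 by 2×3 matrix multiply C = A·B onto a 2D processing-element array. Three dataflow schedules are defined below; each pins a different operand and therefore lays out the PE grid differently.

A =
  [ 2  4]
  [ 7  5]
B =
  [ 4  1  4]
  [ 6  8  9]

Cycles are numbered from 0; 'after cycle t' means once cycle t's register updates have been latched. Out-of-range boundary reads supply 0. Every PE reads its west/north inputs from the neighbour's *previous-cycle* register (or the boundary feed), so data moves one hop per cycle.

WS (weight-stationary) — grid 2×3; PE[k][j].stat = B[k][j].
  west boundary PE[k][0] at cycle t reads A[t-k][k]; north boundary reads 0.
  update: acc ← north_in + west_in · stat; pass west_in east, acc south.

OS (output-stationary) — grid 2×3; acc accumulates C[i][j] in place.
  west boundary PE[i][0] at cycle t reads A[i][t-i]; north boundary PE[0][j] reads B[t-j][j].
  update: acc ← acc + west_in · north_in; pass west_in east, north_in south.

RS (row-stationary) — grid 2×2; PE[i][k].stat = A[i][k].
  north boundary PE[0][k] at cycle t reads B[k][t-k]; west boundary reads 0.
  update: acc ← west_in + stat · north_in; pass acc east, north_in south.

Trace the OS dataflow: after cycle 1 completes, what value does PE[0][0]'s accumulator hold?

PE[0][0].acc = 32

OS on a 2×3 grid — tracing PE[0][0] and its feeders:
  [0] (0,0) acc=8 (h:2 v:4)
  [1] (0,0) acc=32 (h:4 v:6)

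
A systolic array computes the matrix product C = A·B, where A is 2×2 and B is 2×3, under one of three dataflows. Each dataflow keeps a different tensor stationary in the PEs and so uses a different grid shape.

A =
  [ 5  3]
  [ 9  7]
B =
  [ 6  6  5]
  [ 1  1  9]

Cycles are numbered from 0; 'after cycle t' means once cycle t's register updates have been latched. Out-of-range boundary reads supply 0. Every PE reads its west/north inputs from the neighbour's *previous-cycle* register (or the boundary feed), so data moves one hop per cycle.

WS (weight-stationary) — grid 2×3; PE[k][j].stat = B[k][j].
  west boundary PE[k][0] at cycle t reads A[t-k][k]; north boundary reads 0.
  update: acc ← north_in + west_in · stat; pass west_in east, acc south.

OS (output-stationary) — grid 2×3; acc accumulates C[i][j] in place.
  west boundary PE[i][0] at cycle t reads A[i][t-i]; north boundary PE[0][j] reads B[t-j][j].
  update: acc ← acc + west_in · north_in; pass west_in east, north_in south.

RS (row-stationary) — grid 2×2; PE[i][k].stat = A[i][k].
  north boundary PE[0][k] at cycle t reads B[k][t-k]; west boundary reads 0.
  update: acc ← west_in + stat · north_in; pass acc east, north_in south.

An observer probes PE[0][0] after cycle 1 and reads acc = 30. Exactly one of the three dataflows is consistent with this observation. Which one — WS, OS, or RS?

dataflow = RS

— WS: 2×3; PE[0][0] trace:
  cycle 0: PE[0][0] → acc 30, east 5, south 30
  cycle 1: PE[0][0] → acc 54, east 9, south 54
— OS: 2×3; PE[0][0] trace:
  cycle 0: PE[0][0] → acc 30, east 5, south 6
  cycle 1: PE[0][0] → acc 33, east 3, south 1
— RS: 2×2; PE[0][0] trace:
  cycle 0: PE[0][0] → acc 30, east 30, south 6
  cycle 1: PE[0][0] → acc 30, east 30, south 6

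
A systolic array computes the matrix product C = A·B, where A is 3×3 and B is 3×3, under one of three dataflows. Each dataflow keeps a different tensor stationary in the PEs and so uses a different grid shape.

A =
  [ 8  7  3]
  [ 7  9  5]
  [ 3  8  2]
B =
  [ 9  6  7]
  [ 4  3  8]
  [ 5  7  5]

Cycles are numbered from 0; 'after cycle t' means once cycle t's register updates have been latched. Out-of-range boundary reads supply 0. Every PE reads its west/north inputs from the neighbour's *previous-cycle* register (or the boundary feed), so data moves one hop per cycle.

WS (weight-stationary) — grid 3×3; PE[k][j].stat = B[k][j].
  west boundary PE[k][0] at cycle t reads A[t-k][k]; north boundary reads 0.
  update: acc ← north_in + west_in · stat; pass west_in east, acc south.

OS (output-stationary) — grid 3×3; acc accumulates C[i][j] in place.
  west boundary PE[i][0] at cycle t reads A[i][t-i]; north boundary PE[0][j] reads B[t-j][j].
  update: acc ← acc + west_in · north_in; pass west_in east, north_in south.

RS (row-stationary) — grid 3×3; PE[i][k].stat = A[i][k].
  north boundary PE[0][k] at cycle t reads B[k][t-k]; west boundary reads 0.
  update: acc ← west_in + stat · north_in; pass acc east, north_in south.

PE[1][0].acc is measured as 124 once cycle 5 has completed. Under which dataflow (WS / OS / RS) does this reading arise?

WS [3×3] PE[1][0] across cycles:
  0: (1,0).acc=0  regs=<0,0>
  1: (1,0).acc=100  regs=<7,100>
  2: (1,0).acc=99  regs=<9,99>
  3: (1,0).acc=59  regs=<8,59>
  4: (1,0).acc=0  regs=<0,0>
  5: (1,0).acc=0  regs=<0,0>
OS [3×3] PE[1][0] across cycles:
  0: (1,0).acc=0  regs=<0,0>
  1: (1,0).acc=63  regs=<7,9>
  2: (1,0).acc=99  regs=<9,4>
  3: (1,0).acc=124  regs=<5,5>
  4: (1,0).acc=124  regs=<0,0>
  5: (1,0).acc=124  regs=<0,0>
RS [3×3] PE[1][0] across cycles:
  0: (1,0).acc=0  regs=<0,0>
  1: (1,0).acc=63  regs=<63,9>
  2: (1,0).acc=42  regs=<42,6>
  3: (1,0).acc=49  regs=<49,7>
  4: (1,0).acc=0  regs=<0,0>
  5: (1,0).acc=0  regs=<0,0>

dataflow = OS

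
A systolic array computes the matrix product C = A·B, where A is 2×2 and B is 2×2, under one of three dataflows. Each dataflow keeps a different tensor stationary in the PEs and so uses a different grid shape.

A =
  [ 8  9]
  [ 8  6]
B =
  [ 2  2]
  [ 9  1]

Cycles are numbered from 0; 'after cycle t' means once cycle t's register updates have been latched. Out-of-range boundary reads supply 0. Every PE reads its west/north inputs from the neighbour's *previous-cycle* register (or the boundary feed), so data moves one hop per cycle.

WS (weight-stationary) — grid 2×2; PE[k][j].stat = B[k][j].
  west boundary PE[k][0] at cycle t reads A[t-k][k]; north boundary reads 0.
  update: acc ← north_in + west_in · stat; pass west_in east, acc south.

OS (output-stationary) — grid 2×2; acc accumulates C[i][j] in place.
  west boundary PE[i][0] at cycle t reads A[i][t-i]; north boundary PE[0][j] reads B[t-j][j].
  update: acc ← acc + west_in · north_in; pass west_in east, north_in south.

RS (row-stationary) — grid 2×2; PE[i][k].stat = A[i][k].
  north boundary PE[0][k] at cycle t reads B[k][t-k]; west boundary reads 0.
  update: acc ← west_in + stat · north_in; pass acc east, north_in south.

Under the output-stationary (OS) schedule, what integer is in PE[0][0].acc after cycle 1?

Tracing OS — 2×2 array, target PE[0][0]:
  0: (0,0).acc=16  regs=<8,2>
  1: (0,0).acc=97  regs=<9,9>

PE[0][0].acc = 97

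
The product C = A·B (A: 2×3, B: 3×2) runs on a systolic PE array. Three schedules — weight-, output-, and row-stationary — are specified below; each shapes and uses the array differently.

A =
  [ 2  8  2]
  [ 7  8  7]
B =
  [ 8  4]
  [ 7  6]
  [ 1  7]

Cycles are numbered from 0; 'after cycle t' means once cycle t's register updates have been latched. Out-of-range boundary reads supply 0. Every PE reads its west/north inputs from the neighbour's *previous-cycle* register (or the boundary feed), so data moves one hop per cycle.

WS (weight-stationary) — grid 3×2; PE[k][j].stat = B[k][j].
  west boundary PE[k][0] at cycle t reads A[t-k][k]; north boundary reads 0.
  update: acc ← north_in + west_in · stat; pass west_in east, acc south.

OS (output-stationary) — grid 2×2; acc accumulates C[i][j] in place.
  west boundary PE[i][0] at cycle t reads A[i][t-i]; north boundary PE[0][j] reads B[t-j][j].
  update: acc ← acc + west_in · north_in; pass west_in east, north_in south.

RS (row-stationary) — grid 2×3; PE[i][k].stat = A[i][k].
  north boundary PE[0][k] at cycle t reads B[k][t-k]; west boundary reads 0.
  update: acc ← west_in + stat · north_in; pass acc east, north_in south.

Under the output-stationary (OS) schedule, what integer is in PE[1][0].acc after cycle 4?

PE[1][0].acc = 119

OS on a 2×2 grid — tracing PE[1][0] and its feeders:
  @0  [0,0]  acc 16  |  →2  ↓8
  @0  [1,0]  acc 0  |  →0  ↓0
  @1  [0,0]  acc 72  |  →8  ↓7
  @1  [1,0]  acc 56  |  →7  ↓8
  @2  [0,0]  acc 74  |  →2  ↓1
  @2  [1,0]  acc 112  |  →8  ↓7
  @3  [0,0]  acc 74  |  →0  ↓0
  @3  [1,0]  acc 119  |  →7  ↓1
  @4  [0,0]  acc 74  |  →0  ↓0
  @4  [1,0]  acc 119  |  →0  ↓0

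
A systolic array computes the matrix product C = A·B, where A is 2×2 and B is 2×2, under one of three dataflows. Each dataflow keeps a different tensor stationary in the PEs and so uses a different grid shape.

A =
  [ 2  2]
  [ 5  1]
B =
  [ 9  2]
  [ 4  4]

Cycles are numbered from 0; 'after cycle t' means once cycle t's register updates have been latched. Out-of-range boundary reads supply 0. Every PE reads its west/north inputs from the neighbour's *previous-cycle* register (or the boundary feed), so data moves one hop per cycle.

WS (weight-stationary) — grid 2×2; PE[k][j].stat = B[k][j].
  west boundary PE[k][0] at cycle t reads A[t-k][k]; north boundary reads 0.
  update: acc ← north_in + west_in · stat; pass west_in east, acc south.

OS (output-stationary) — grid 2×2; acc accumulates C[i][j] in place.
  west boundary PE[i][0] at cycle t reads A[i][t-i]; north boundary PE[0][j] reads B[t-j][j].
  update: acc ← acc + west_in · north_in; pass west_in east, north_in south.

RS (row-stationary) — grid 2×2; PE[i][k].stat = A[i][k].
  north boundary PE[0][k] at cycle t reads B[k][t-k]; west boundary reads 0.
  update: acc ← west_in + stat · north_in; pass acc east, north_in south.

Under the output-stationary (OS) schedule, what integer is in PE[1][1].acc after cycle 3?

PE[1][1].acc = 14

OS (2×2). Following PE[1][1] plus its west/north inputs:
  cycle 0: PE[0][1] → acc 0, east 0, south 0
  cycle 0: PE[1][0] → acc 0, east 0, south 0
  cycle 0: PE[1][1] → acc 0, east 0, south 0
  cycle 1: PE[0][1] → acc 4, east 2, south 2
  cycle 1: PE[1][0] → acc 45, east 5, south 9
  cycle 1: PE[1][1] → acc 0, east 0, south 0
  cycle 2: PE[0][1] → acc 12, east 2, south 4
  cycle 2: PE[1][0] → acc 49, east 1, south 4
  cycle 2: PE[1][1] → acc 10, east 5, south 2
  cycle 3: PE[0][1] → acc 12, east 0, south 0
  cycle 3: PE[1][0] → acc 49, east 0, south 0
  cycle 3: PE[1][1] → acc 14, east 1, south 4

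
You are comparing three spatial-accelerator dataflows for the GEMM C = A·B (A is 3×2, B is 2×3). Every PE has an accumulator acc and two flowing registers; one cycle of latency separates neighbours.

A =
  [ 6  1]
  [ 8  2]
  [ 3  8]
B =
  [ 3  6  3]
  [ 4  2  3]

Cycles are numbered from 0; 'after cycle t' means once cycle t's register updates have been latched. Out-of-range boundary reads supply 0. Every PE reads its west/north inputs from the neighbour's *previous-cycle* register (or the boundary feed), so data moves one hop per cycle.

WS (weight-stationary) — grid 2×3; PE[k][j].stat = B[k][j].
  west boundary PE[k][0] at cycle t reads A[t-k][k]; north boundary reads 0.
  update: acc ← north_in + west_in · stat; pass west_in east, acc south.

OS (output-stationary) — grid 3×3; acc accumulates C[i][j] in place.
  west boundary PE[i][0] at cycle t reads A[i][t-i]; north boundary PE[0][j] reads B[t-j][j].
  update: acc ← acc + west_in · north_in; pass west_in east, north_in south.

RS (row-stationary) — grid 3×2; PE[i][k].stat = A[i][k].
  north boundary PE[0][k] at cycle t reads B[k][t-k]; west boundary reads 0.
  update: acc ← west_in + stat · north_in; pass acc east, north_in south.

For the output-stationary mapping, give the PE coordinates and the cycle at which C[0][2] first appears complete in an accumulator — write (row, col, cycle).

(row, col, cycle) = (0, 2, 3)

Under OS, C[0][2] lands at PE[0][2]:
  step 0 · PE0,2: acc=0; fwd→0 fwd↓0
  step 1 · PE0,2: acc=0; fwd→0 fwd↓0
  step 2 · PE0,2: acc=18; fwd→6 fwd↓3
  step 3 · PE0,2: acc=21; fwd→1 fwd↓3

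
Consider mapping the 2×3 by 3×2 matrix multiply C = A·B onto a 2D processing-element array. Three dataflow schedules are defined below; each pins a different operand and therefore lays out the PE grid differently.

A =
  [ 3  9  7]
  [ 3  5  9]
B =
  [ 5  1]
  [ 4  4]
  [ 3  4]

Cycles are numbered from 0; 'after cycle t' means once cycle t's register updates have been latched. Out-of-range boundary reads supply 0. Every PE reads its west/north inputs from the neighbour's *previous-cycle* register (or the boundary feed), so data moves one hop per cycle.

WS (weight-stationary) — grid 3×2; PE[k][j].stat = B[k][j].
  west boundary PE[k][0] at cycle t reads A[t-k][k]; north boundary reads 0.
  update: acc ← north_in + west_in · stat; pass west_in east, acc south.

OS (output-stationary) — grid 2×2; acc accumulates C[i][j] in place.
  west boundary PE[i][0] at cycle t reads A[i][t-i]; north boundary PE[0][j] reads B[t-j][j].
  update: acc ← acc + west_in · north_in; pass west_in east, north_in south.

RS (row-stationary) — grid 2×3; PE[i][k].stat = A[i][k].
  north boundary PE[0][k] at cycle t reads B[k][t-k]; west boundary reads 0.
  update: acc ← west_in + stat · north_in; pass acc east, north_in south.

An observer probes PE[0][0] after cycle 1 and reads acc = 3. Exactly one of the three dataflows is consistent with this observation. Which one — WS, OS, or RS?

WS [3×2] PE[0][0] across cycles:
  @0  [0,0]  acc 15  |  →3  ↓15
  @1  [0,0]  acc 15  |  →3  ↓15
OS [2×2] PE[0][0] across cycles:
  @0  [0,0]  acc 15  |  →3  ↓5
  @1  [0,0]  acc 51  |  →9  ↓4
RS [2×3] PE[0][0] across cycles:
  @0  [0,0]  acc 15  |  →15  ↓5
  @1  [0,0]  acc 3  |  →3  ↓1

dataflow = RS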